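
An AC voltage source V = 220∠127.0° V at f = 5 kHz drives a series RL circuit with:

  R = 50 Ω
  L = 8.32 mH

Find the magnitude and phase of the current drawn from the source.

Step 1 — Angular frequency: ω = 2π·f = 2π·5000 = 3.142e+04 rad/s.
Step 2 — Component impedances:
  R: Z = R = 50 Ω
  L: Z = jωL = j·3.142e+04·0.00832 = 0 + j261.4 Ω
Step 3 — Series combination: Z_total = R + L = 50 + j261.4 Ω = 266.1∠79.2° Ω.
Step 4 — Source phasor: V = 220∠127.0° V = -132.4 + j175.7 V.
Step 5 — Ohm's law: I = V / Z_total = (-132.4 + j175.7) / (50 + j261.4) = 0.555 + j0.6127 A.
Step 6 — Convert to polar: |I| = 0.8267 A, ∠I = 47.8°.

I = 0.8267∠47.8° A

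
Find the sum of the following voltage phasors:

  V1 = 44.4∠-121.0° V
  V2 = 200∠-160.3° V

Step 1 — Convert each phasor to rectangular form:
  V1 = 44.4·(cos(-121.0°) + j·sin(-121.0°)) = -22.87 - j38.06 V
  V2 = 200·(cos(-160.3°) + j·sin(-160.3°)) = -188.3 - j67.42 V
Step 2 — Sum components: V_total = -211.2 - j105.5 V.
Step 3 — Convert to polar: |V_total| = 236 V, ∠V_total = -153.5°.

V_total = 236∠-153.5° V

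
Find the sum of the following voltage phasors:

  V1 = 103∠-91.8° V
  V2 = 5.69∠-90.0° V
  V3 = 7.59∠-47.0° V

Step 1 — Convert each phasor to rectangular form:
  V1 = 103·(cos(-91.8°) + j·sin(-91.8°)) = -3.235 - j102.9 V
  V2 = 5.69·(cos(-90.0°) + j·sin(-90.0°)) = 0 - j5.69 V
  V3 = 7.59·(cos(-47.0°) + j·sin(-47.0°)) = 5.176 - j5.551 V
Step 2 — Sum components: V_total = 1.941 - j114.2 V.
Step 3 — Convert to polar: |V_total| = 114.2 V, ∠V_total = -89.0°.

V_total = 114.2∠-89.0° V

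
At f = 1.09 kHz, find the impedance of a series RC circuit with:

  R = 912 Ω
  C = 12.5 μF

Step 1 — Angular frequency: ω = 2π·f = 2π·1090 = 6849 rad/s.
Step 2 — Component impedances:
  R: Z = R = 912 Ω
  C: Z = 1/(jωC) = -j/(ω·C) = 0 - j11.68 Ω
Step 3 — Series combination: Z_total = R + C = 912 - j11.68 Ω = 912.1∠-0.7° Ω.

Z = 912 - j11.68 Ω = 912.1∠-0.7° Ω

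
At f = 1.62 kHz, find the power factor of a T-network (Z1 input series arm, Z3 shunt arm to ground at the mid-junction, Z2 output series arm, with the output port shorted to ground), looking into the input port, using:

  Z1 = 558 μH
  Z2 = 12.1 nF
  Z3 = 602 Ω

Step 1 — Angular frequency: ω = 2π·f = 2π·1620 = 1.018e+04 rad/s.
Step 2 — Component impedances:
  Z1: Z = jωL = j·1.018e+04·0.000558 = 0 + j5.68 Ω
  Z2: Z = 1/(jωC) = -j/(ω·C) = 0 - j8119 Ω
  Z3: Z = R = 602 Ω
Step 3 — With the output port shorted to ground, the output series arm Z2 runs from the junction to ground; the shunt arm Z3 also runs from the junction to ground. They appear in parallel: Z3 || Z2 = 598.7 - j44.39 Ω.
Step 4 — Series with input arm Z1: Z_in = Z1 + (Z3 || Z2) = 598.7 - j38.71 Ω = 600∠-3.7° Ω.
Step 5 — Power factor: PF = cos(φ) = Re(Z)/|Z| = 598.71/599.96 = 0.9979.
Step 6 — Type: Im(Z) = -38.71 ⇒ leading (phase φ = -3.7°).

PF = 0.9979 (leading, φ = -3.7°)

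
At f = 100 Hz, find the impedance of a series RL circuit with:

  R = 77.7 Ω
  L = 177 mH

Step 1 — Angular frequency: ω = 2π·f = 2π·100 = 628.3 rad/s.
Step 2 — Component impedances:
  R: Z = R = 77.7 Ω
  L: Z = jωL = j·628.3·0.177 = 0 + j111.2 Ω
Step 3 — Series combination: Z_total = R + L = 77.7 + j111.2 Ω = 135.7∠55.1° Ω.

Z = 77.7 + j111.2 Ω = 135.7∠55.1° Ω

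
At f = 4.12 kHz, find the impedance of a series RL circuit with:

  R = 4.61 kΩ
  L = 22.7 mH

Step 1 — Angular frequency: ω = 2π·f = 2π·4120 = 2.589e+04 rad/s.
Step 2 — Component impedances:
  R: Z = R = 4610 Ω
  L: Z = jωL = j·2.589e+04·0.0227 = 0 + j587.6 Ω
Step 3 — Series combination: Z_total = R + L = 4610 + j587.6 Ω = 4647∠7.3° Ω.

Z = 4610 + j587.6 Ω = 4647∠7.3° Ω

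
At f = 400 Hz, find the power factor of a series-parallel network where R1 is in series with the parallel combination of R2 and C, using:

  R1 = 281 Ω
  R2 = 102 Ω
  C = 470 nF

Step 1 — Angular frequency: ω = 2π·f = 2π·400 = 2513 rad/s.
Step 2 — Component impedances:
  R1: Z = R = 281 Ω
  R2: Z = R = 102 Ω
  C: Z = 1/(jωC) = -j/(ω·C) = 0 - j846.6 Ω
Step 3 — Parallel branch: R2 || C = 1/(1/R2 + 1/C) = 100.5 - j12.11 Ω.
Step 4 — Series with R1: Z_total = R1 + (R2 || C) = 381.5 - j12.11 Ω = 381.7∠-1.8° Ω.
Step 5 — Power factor: PF = cos(φ) = Re(Z)/|Z| = 381.5/381.7 = 0.9995.
Step 6 — Type: Im(Z) = -12.11 ⇒ leading (phase φ = -1.8°).

PF = 0.9995 (leading, φ = -1.8°)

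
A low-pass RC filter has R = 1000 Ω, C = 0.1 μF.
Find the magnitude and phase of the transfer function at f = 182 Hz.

Step 1 — Angular frequency: ω = 2π·182 = 1144 rad/s.
Step 2 — Transfer function: H(jω) = 1/(1 + jωRC).
Step 3 — Denominator: 1 + jωRC = 1 + j·1144·1000·1e-07 = 1 + j0.1144.
Step 4 — H = 0.9871 - j0.1129.
Step 5 — Magnitude: |H| = 0.9935 (-0.1 dB); phase: φ = -6.5°.

|H| = 0.9935 (-0.1 dB), φ = -6.5°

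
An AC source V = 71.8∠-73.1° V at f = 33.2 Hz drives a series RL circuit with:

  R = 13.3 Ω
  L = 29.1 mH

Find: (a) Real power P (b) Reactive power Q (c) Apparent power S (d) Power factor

Step 1 — Angular frequency: ω = 2π·f = 2π·33.2 = 208.6 rad/s.
Step 2 — Component impedances:
  R: Z = R = 13.3 Ω
  L: Z = jωL = j·208.6·0.0291 = 0 + j6.07 Ω
Step 3 — Series combination: Z_total = R + L = 13.3 + j6.07 Ω = 14.62∠24.5° Ω.
Step 4 — Source phasor: V = 71.8∠-73.1° V = 20.87 - j68.7 V.
Step 5 — Current: I = V / Z = -0.6523 - j4.868 A = 4.911∠-97.6° A.
Step 6 — Complex power: S = V·I* = 320.8 + j146.4 VA.
Step 7 — Real power: P = Re(S) = 320.8 W.
Step 8 — Reactive power: Q = Im(S) = 146.4 VAR.
Step 9 — Apparent power: |S| = 352.6 VA.
Step 10 — Power factor: PF = P/|S| = 0.9097 (lagging).

(a) P = 320.8 W  (b) Q = 146.4 VAR  (c) S = 352.6 VA  (d) PF = 0.9097 (lagging)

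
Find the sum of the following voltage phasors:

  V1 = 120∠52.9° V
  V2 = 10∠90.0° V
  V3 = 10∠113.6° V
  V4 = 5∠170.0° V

Step 1 — Convert each phasor to rectangular form:
  V1 = 120·(cos(52.9°) + j·sin(52.9°)) = 72.38 + j95.71 V
  V2 = 10·(cos(90.0°) + j·sin(90.0°)) = 0 + j10 V
  V3 = 10·(cos(113.6°) + j·sin(113.6°)) = -4.003 + j9.164 V
  V4 = 5·(cos(170.0°) + j·sin(170.0°)) = -4.924 + j0.8682 V
Step 2 — Sum components: V_total = 63.46 + j115.7 V.
Step 3 — Convert to polar: |V_total| = 132 V, ∠V_total = 61.3°.

V_total = 132∠61.3° V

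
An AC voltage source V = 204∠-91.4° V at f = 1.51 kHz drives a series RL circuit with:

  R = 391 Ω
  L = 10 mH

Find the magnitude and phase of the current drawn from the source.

Step 1 — Angular frequency: ω = 2π·f = 2π·1510 = 9488 rad/s.
Step 2 — Component impedances:
  R: Z = R = 391 Ω
  L: Z = jωL = j·9488·0.01 = 0 + j94.88 Ω
Step 3 — Series combination: Z_total = R + L = 391 + j94.88 Ω = 402.3∠13.6° Ω.
Step 4 — Source phasor: V = 204∠-91.4° V = -4.984 - j203.9 V.
Step 5 — Ohm's law: I = V / Z_total = (-4.984 - j203.9) / (391 + j94.88) = -0.1316 - j0.4897 A.
Step 6 — Convert to polar: |I| = 0.507 A, ∠I = -105.0°.

I = 0.507∠-105.0° A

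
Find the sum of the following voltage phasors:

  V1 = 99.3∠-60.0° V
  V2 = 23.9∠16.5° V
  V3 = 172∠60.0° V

Step 1 — Convert each phasor to rectangular form:
  V1 = 99.3·(cos(-60.0°) + j·sin(-60.0°)) = 49.65 - j86 V
  V2 = 23.9·(cos(16.5°) + j·sin(16.5°)) = 22.92 + j6.788 V
  V3 = 172·(cos(60.0°) + j·sin(60.0°)) = 86 + j149 V
Step 2 — Sum components: V_total = 158.6 + j69.75 V.
Step 3 — Convert to polar: |V_total| = 173.2 V, ∠V_total = 23.7°.

V_total = 173.2∠23.7° V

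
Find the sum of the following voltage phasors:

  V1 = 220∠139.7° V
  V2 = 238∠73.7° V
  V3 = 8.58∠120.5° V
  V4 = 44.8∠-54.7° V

Step 1 — Convert each phasor to rectangular form:
  V1 = 220·(cos(139.7°) + j·sin(139.7°)) = -167.8 + j142.3 V
  V2 = 238·(cos(73.7°) + j·sin(73.7°)) = 66.8 + j228.4 V
  V3 = 8.58·(cos(120.5°) + j·sin(120.5°)) = -4.355 + j7.393 V
  V4 = 44.8·(cos(-54.7°) + j·sin(-54.7°)) = 25.89 - j36.56 V
Step 2 — Sum components: V_total = -79.46 + j341.6 V.
Step 3 — Convert to polar: |V_total| = 350.7 V, ∠V_total = 103.1°.

V_total = 350.7∠103.1° V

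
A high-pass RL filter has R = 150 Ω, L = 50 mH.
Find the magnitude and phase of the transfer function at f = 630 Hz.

Step 1 — Angular frequency: ω = 2π·630 = 3958 rad/s.
Step 2 — Transfer function: H(jω) = jωL/(R + jωL).
Step 3 — Numerator jωL = j·197.9; denominator R + jωL = 150 + j197.9.
Step 4 — H = 0.6352 + j0.4814.
Step 5 — Magnitude: |H| = 0.797 (-2.0 dB); phase: φ = 37.2°.

|H| = 0.797 (-2.0 dB), φ = 37.2°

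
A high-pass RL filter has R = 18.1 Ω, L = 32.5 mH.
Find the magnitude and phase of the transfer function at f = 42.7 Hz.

Step 1 — Angular frequency: ω = 2π·42.7 = 268.3 rad/s.
Step 2 — Transfer function: H(jω) = jωL/(R + jωL).
Step 3 — Numerator jωL = j·8.719; denominator R + jωL = 18.1 + j8.719.
Step 4 — H = 0.1884 + j0.391.
Step 5 — Magnitude: |H| = 0.434 (-7.3 dB); phase: φ = 64.3°.

|H| = 0.434 (-7.3 dB), φ = 64.3°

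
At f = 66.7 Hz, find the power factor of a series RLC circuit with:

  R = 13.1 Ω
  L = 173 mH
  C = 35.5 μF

Step 1 — Angular frequency: ω = 2π·f = 2π·66.7 = 419.1 rad/s.
Step 2 — Component impedances:
  R: Z = R = 13.1 Ω
  L: Z = jωL = j·419.1·0.173 = 0 + j72.5 Ω
  C: Z = 1/(jωC) = -j/(ω·C) = 0 - j67.21 Ω
Step 3 — Series combination: Z_total = R + L + C = 13.1 + j5.287 Ω = 14.13∠22.0° Ω.
Step 4 — Power factor: PF = cos(φ) = Re(Z)/|Z| = 13.1/14.127 = 0.9273.
Step 5 — Type: Im(Z) = 5.287 ⇒ lagging (phase φ = 22.0°).

PF = 0.9273 (lagging, φ = 22.0°)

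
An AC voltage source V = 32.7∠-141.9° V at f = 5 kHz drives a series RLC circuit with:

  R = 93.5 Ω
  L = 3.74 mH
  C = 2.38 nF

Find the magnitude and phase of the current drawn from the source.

Step 1 — Angular frequency: ω = 2π·f = 2π·5000 = 3.142e+04 rad/s.
Step 2 — Component impedances:
  R: Z = R = 93.5 Ω
  L: Z = jωL = j·3.142e+04·0.00374 = 0 + j117.5 Ω
  C: Z = 1/(jωC) = -j/(ω·C) = 0 - j1.337e+04 Ω
Step 3 — Series combination: Z_total = R + L + C = 93.5 - j1.326e+04 Ω = 1.326e+04∠-89.6° Ω.
Step 4 — Source phasor: V = 32.7∠-141.9° V = -25.73 - j20.18 V.
Step 5 — Ohm's law: I = V / Z_total = (-25.73 - j20.18) / (93.5 - j1.326e+04) = 0.001508 - j0.001952 A.
Step 6 — Convert to polar: |I| = 0.002467 A, ∠I = -52.3°.

I = 0.002467∠-52.3° A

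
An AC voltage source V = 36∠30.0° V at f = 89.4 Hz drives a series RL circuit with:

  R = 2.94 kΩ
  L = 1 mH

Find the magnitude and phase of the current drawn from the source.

Step 1 — Angular frequency: ω = 2π·f = 2π·89.4 = 561.7 rad/s.
Step 2 — Component impedances:
  R: Z = R = 2940 Ω
  L: Z = jωL = j·561.7·0.001 = 0 + j0.5617 Ω
Step 3 — Series combination: Z_total = R + L = 2940 + j0.5617 Ω = 2940∠0.0° Ω.
Step 4 — Source phasor: V = 36∠30.0° V = 31.18 + j18 V.
Step 5 — Ohm's law: I = V / Z_total = (31.18 + j18) / (2940 + j0.5617) = 0.01061 + j0.00612 A.
Step 6 — Convert to polar: |I| = 0.01224 A, ∠I = 30.0°.

I = 0.01224∠30.0° A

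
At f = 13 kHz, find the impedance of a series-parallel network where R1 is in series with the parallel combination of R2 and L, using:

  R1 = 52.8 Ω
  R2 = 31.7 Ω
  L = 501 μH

Step 1 — Angular frequency: ω = 2π·f = 2π·1.3e+04 = 8.168e+04 rad/s.
Step 2 — Component impedances:
  R1: Z = R = 52.8 Ω
  R2: Z = R = 31.7 Ω
  L: Z = jωL = j·8.168e+04·0.000501 = 0 + j40.92 Ω
Step 3 — Parallel branch: R2 || L = 1/(1/R2 + 1/L) = 19.81 + j15.35 Ω.
Step 4 — Series with R1: Z_total = R1 + (R2 || L) = 72.61 + j15.35 Ω = 74.22∠11.9° Ω.

Z = 72.61 + j15.35 Ω = 74.22∠11.9° Ω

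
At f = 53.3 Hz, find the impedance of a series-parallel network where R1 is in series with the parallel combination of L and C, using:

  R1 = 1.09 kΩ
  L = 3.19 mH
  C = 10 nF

Step 1 — Angular frequency: ω = 2π·f = 2π·53.3 = 334.9 rad/s.
Step 2 — Component impedances:
  R1: Z = R = 1090 Ω
  L: Z = jωL = j·334.9·0.00319 = 0 + j1.068 Ω
  C: Z = 1/(jωC) = -j/(ω·C) = 0 - j2.986e+05 Ω
Step 3 — Parallel branch: L || C = 1/(1/L + 1/C) = 0 + j1.068 Ω.
Step 4 — Series with R1: Z_total = R1 + (L || C) = 1090 + j1.068 Ω = 1090∠0.1° Ω.

Z = 1090 + j1.068 Ω = 1090∠0.1° Ω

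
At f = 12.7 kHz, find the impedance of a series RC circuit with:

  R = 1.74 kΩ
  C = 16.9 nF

Step 1 — Angular frequency: ω = 2π·f = 2π·1.27e+04 = 7.98e+04 rad/s.
Step 2 — Component impedances:
  R: Z = R = 1740 Ω
  C: Z = 1/(jωC) = -j/(ω·C) = 0 - j741.5 Ω
Step 3 — Series combination: Z_total = R + C = 1740 - j741.5 Ω = 1891∠-23.1° Ω.

Z = 1740 - j741.5 Ω = 1891∠-23.1° Ω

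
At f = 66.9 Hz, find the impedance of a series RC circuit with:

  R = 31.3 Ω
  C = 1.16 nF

Step 1 — Angular frequency: ω = 2π·f = 2π·66.9 = 420.3 rad/s.
Step 2 — Component impedances:
  R: Z = R = 31.3 Ω
  C: Z = 1/(jωC) = -j/(ω·C) = 0 - j2.051e+06 Ω
Step 3 — Series combination: Z_total = R + C = 31.3 - j2.051e+06 Ω = 2.051e+06∠-90.0° Ω.

Z = 31.3 - j2.051e+06 Ω = 2.051e+06∠-90.0° Ω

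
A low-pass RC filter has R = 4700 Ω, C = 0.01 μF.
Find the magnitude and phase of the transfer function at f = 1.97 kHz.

Step 1 — Angular frequency: ω = 2π·1970 = 1.238e+04 rad/s.
Step 2 — Transfer function: H(jω) = 1/(1 + jωRC).
Step 3 — Denominator: 1 + jωRC = 1 + j·1.238e+04·4700·1e-08 = 1 + j0.5818.
Step 4 — H = 0.7471 - j0.4347.
Step 5 — Magnitude: |H| = 0.8644 (-1.3 dB); phase: φ = -30.2°.

|H| = 0.8644 (-1.3 dB), φ = -30.2°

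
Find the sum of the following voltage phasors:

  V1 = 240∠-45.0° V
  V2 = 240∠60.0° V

Step 1 — Convert each phasor to rectangular form:
  V1 = 240·(cos(-45.0°) + j·sin(-45.0°)) = 169.7 - j169.7 V
  V2 = 240·(cos(60.0°) + j·sin(60.0°)) = 120 + j207.8 V
Step 2 — Sum components: V_total = 289.7 + j38.14 V.
Step 3 — Convert to polar: |V_total| = 292.2 V, ∠V_total = 7.5°.

V_total = 292.2∠7.5° V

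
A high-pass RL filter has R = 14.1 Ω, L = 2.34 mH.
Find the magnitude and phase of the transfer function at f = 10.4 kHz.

Step 1 — Angular frequency: ω = 2π·1.04e+04 = 6.535e+04 rad/s.
Step 2 — Transfer function: H(jω) = jωL/(R + jωL).
Step 3 — Numerator jωL = j·152.9; denominator R + jωL = 14.1 + j152.9.
Step 4 — H = 0.9916 + j0.09144.
Step 5 — Magnitude: |H| = 0.9958 (-0.0 dB); phase: φ = 5.3°.

|H| = 0.9958 (-0.0 dB), φ = 5.3°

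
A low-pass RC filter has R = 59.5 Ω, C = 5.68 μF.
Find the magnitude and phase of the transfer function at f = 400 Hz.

Step 1 — Angular frequency: ω = 2π·400 = 2513 rad/s.
Step 2 — Transfer function: H(jω) = 1/(1 + jωRC).
Step 3 — Denominator: 1 + jωRC = 1 + j·2513·59.5·5.68e-06 = 1 + j0.8494.
Step 4 — H = 0.5809 - j0.4934.
Step 5 — Magnitude: |H| = 0.7622 (-2.4 dB); phase: φ = -40.3°.

|H| = 0.7622 (-2.4 dB), φ = -40.3°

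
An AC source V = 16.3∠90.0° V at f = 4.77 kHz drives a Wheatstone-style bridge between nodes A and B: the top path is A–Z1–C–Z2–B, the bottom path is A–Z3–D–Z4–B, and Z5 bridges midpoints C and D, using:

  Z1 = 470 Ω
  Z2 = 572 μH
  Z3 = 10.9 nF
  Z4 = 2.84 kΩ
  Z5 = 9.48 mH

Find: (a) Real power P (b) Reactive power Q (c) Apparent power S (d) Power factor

Step 1 — Angular frequency: ω = 2π·f = 2π·4770 = 2.997e+04 rad/s.
Step 2 — Component impedances:
  Z1: Z = R = 470 Ω
  Z2: Z = jωL = j·2.997e+04·0.000572 = 0 + j17.14 Ω
  Z3: Z = 1/(jωC) = -j/(ω·C) = 0 - j3061 Ω
  Z4: Z = R = 2840 Ω
  Z5: Z = jωL = j·2.997e+04·0.00948 = 0 + j284.1 Ω
Step 3 — Bridge requires nodal analysis (the Z5 bridge couples midpoints C and D, so the two paths cannot be reduced to a simple series/parallel combination). Setting node B to ground and injecting 1 A at node A, the 3-node admittance system at A, C, D solves to V_A = Z_AB = 456.5 - j59.31 Ω = 460.3∠-7.4° Ω.
Step 4 — Source phasor: V = 16.3∠90.0° V = 0 + j16.3 V.
Step 5 — Current: I = V / Z = -0.004563 + j0.03512 A = 0.03541∠97.4° A.
Step 6 — Complex power: S = V·I* = 0.5724 - j0.07438 VA.
Step 7 — Real power: P = Re(S) = 0.5724 W.
Step 8 — Reactive power: Q = Im(S) = -0.07438 VAR.
Step 9 — Apparent power: |S| = 0.5772 VA.
Step 10 — Power factor: PF = P/|S| = 0.9917 (leading).

(a) P = 0.5724 W  (b) Q = -0.07438 VAR  (c) S = 0.5772 VA  (d) PF = 0.9917 (leading)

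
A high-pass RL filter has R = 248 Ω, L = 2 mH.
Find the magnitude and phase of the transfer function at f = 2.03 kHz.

Step 1 — Angular frequency: ω = 2π·2030 = 1.275e+04 rad/s.
Step 2 — Transfer function: H(jω) = jωL/(R + jωL).
Step 3 — Numerator jωL = j·25.51; denominator R + jωL = 248 + j25.51.
Step 4 — H = 0.01047 + j0.1018.
Step 5 — Magnitude: |H| = 0.1023 (-19.8 dB); phase: φ = 84.1°.

|H| = 0.1023 (-19.8 dB), φ = 84.1°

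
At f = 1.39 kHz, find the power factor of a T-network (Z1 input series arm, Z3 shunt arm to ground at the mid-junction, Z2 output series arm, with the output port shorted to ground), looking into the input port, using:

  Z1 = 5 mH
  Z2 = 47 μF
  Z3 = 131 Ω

Step 1 — Angular frequency: ω = 2π·f = 2π·1390 = 8734 rad/s.
Step 2 — Component impedances:
  Z1: Z = jωL = j·8734·0.005 = 0 + j43.67 Ω
  Z2: Z = 1/(jωC) = -j/(ω·C) = 0 - j2.436 Ω
  Z3: Z = R = 131 Ω
Step 3 — With the output port shorted to ground, the output series arm Z2 runs from the junction to ground; the shunt arm Z3 also runs from the junction to ground. They appear in parallel: Z3 || Z2 = 0.04529 - j2.435 Ω.
Step 4 — Series with input arm Z1: Z_in = Z1 + (Z3 || Z2) = 0.04529 + j41.23 Ω = 41.23∠89.9° Ω.
Step 5 — Power factor: PF = cos(φ) = Re(Z)/|Z| = 0.04529/41.23 = 0.001098.
Step 6 — Type: Im(Z) = 41.23 ⇒ lagging (phase φ = 89.9°).

PF = 0.001098 (lagging, φ = 89.9°)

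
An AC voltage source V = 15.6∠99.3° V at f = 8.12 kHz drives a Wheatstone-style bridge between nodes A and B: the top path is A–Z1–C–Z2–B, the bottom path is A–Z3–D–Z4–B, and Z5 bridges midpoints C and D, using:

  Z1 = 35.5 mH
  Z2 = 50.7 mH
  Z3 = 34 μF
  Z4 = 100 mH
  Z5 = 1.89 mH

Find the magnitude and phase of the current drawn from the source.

Step 1 — Angular frequency: ω = 2π·f = 2π·8120 = 5.102e+04 rad/s.
Step 2 — Component impedances:
  Z1: Z = jωL = j·5.102e+04·0.0355 = 0 + j1811 Ω
  Z2: Z = jωL = j·5.102e+04·0.0507 = 0 + j2587 Ω
  Z3: Z = 1/(jωC) = -j/(ω·C) = 0 - j0.5765 Ω
  Z4: Z = jωL = j·5.102e+04·0.1 = 0 + j5102 Ω
  Z5: Z = jωL = j·5.102e+04·0.00189 = 0 + j96.43 Ω
Step 3 — Bridge requires nodal analysis (the Z5 bridge couples midpoints C and D, so the two paths cannot be reduced to a simple series/parallel combination). Setting node B to ground and injecting 1 A at node A, the 3-node admittance system at A, C, D solves to V_A = Z_AB = 0 + j1756 Ω = 1756∠90.0° Ω.
Step 4 — Source phasor: V = 15.6∠99.3° V = -2.521 + j15.39 V.
Step 5 — Ohm's law: I = V / Z_total = (-2.521 + j15.39) / (0 + j1756) = 0.008768 + j0.001436 A.
Step 6 — Convert to polar: |I| = 0.008885 A, ∠I = 9.3°.

I = 0.008885∠9.3° A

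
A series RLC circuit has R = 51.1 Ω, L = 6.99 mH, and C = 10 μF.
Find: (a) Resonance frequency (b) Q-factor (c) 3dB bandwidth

Step 1 — Resonance condition Im(Z)=0 gives ω₀ = 1/√(LC).
Step 2 — ω₀ = 1/√(0.00699·1e-05) = 3782 rad/s.
Step 3 — f₀ = ω₀/(2π) = 602 Hz.
Step 4 — Series Q: Q = ω₀L/R = 3782·0.00699/51.1 = 0.5174.
Step 5 — 3dB bandwidth: Δω = ω₀/Q = 7310 rad/s; BW = Δω/(2π) = 1163 Hz.

(a) f₀ = 602 Hz  (b) Q = 0.5174  (c) BW = 1163 Hz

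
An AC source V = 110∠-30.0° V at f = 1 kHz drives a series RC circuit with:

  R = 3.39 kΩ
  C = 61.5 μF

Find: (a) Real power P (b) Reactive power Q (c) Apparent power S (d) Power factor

Step 1 — Angular frequency: ω = 2π·f = 2π·1000 = 6283 rad/s.
Step 2 — Component impedances:
  R: Z = R = 3390 Ω
  C: Z = 1/(jωC) = -j/(ω·C) = 0 - j2.588 Ω
Step 3 — Series combination: Z_total = R + C = 3390 - j2.588 Ω = 3390∠-0.0° Ω.
Step 4 — Source phasor: V = 110∠-30.0° V = 95.26 - j55 V.
Step 5 — Current: I = V / Z = 0.02811 - j0.0162 A = 0.03245∠-30.0° A.
Step 6 — Complex power: S = V·I* = 3.569 - j0.002725 VA.
Step 7 — Real power: P = Re(S) = 3.569 W.
Step 8 — Reactive power: Q = Im(S) = -0.002725 VAR.
Step 9 — Apparent power: |S| = 3.569 VA.
Step 10 — Power factor: PF = P/|S| = 1 (leading).

(a) P = 3.569 W  (b) Q = -0.002725 VAR  (c) S = 3.569 VA  (d) PF = 1 (leading)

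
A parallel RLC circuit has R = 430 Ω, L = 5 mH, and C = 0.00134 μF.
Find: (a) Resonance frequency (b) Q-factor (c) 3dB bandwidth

Step 1 — Resonance: ω₀ = 1/√(LC) = 1/√(0.005·1.34e-09) = 3.863e+05 rad/s.
Step 2 — f₀ = ω₀/(2π) = 6.149e+04 Hz.
Step 3 — Parallel Q: Q = R/(ω₀L) = 430/(3.863e+05·0.005) = 0.2226.
Step 4 — Bandwidth: Δω = ω₀/Q = 1.736e+06 rad/s; BW = Δω/(2π) = 2.762e+05 Hz.

(a) f₀ = 6.149e+04 Hz  (b) Q = 0.2226  (c) BW = 2.762e+05 Hz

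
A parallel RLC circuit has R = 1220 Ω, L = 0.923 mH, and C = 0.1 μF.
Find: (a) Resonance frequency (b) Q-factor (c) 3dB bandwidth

Step 1 — Resonance: ω₀ = 1/√(LC) = 1/√(0.000923·1e-07) = 1.041e+05 rad/s.
Step 2 — f₀ = ω₀/(2π) = 1.657e+04 Hz.
Step 3 — Parallel Q: Q = R/(ω₀L) = 1220/(1.041e+05·0.000923) = 12.7.
Step 4 — Bandwidth: Δω = ω₀/Q = 8197 rad/s; BW = Δω/(2π) = 1305 Hz.

(a) f₀ = 1.657e+04 Hz  (b) Q = 12.7  (c) BW = 1305 Hz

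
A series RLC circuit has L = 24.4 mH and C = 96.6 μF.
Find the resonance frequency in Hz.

Step 1 — Resonance condition Im(Z)=0 gives ω₀ = 1/√(LC).
Step 2 — ω₀ = 1/√(0.0244·9.66e-05) = 651.4 rad/s.
Step 3 — f₀ = ω₀/(2π) = 103.7 Hz.

f₀ = 103.7 Hz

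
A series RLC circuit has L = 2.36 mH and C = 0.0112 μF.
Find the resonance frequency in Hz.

Step 1 — Resonance condition Im(Z)=0 gives ω₀ = 1/√(LC).
Step 2 — ω₀ = 1/√(0.00236·1.12e-08) = 1.945e+05 rad/s.
Step 3 — f₀ = ω₀/(2π) = 3.096e+04 Hz.

f₀ = 3.096e+04 Hz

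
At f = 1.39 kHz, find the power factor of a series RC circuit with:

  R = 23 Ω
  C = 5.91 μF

Step 1 — Angular frequency: ω = 2π·f = 2π·1390 = 8734 rad/s.
Step 2 — Component impedances:
  R: Z = R = 23 Ω
  C: Z = 1/(jωC) = -j/(ω·C) = 0 - j19.37 Ω
Step 3 — Series combination: Z_total = R + C = 23 - j19.37 Ω = 30.07∠-40.1° Ω.
Step 4 — Power factor: PF = cos(φ) = Re(Z)/|Z| = 23/30.072 = 0.7648.
Step 5 — Type: Im(Z) = -19.37 ⇒ leading (phase φ = -40.1°).

PF = 0.7648 (leading, φ = -40.1°)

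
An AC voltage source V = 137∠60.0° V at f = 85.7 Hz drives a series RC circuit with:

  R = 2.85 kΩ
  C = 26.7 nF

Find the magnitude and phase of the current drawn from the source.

Step 1 — Angular frequency: ω = 2π·f = 2π·85.7 = 538.5 rad/s.
Step 2 — Component impedances:
  R: Z = R = 2850 Ω
  C: Z = 1/(jωC) = -j/(ω·C) = 0 - j6.955e+04 Ω
Step 3 — Series combination: Z_total = R + C = 2850 - j6.955e+04 Ω = 6.961e+04∠-87.7° Ω.
Step 4 — Source phasor: V = 137∠60.0° V = 68.5 + j118.6 V.
Step 5 — Ohm's law: I = V / Z_total = (68.5 + j118.6) / (2850 - j6.955e+04) = -0.001663 + j0.001053 A.
Step 6 — Convert to polar: |I| = 0.001968 A, ∠I = 147.7°.

I = 0.001968∠147.7° A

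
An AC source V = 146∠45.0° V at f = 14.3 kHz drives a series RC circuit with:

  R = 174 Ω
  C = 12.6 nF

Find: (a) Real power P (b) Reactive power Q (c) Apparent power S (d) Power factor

Step 1 — Angular frequency: ω = 2π·f = 2π·1.43e+04 = 8.985e+04 rad/s.
Step 2 — Component impedances:
  R: Z = R = 174 Ω
  C: Z = 1/(jωC) = -j/(ω·C) = 0 - j883.3 Ω
Step 3 — Series combination: Z_total = R + C = 174 - j883.3 Ω = 900.3∠-78.9° Ω.
Step 4 — Source phasor: V = 146∠45.0° V = 103.2 + j103.2 V.
Step 5 — Current: I = V / Z = -0.09035 + j0.1347 A = 0.1622∠123.9° A.
Step 6 — Complex power: S = V·I* = 4.576 - j23.23 VA.
Step 7 — Real power: P = Re(S) = 4.576 W.
Step 8 — Reactive power: Q = Im(S) = -23.23 VAR.
Step 9 — Apparent power: |S| = 23.68 VA.
Step 10 — Power factor: PF = P/|S| = 0.1933 (leading).

(a) P = 4.576 W  (b) Q = -23.23 VAR  (c) S = 23.68 VA  (d) PF = 0.1933 (leading)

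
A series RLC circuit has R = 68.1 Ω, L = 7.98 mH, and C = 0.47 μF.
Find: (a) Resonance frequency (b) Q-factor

Step 1 — Resonance condition Im(Z)=0 gives ω₀ = 1/√(LC).
Step 2 — ω₀ = 1/√(0.00798·4.7e-07) = 1.633e+04 rad/s.
Step 3 — f₀ = ω₀/(2π) = 2599 Hz.
Step 4 — Series Q: Q = ω₀L/R = 1.633e+04·0.00798/68.1 = 1.913.

(a) f₀ = 2599 Hz  (b) Q = 1.913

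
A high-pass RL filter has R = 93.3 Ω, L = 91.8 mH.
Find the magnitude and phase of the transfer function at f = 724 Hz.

Step 1 — Angular frequency: ω = 2π·724 = 4549 rad/s.
Step 2 — Transfer function: H(jω) = jωL/(R + jωL).
Step 3 — Numerator jωL = j·417.6; denominator R + jωL = 93.3 + j417.6.
Step 4 — H = 0.9525 + j0.2128.
Step 5 — Magnitude: |H| = 0.9759 (-0.2 dB); phase: φ = 12.6°.

|H| = 0.9759 (-0.2 dB), φ = 12.6°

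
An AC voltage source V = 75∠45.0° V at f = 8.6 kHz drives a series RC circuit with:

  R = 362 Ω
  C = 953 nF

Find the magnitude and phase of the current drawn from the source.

Step 1 — Angular frequency: ω = 2π·f = 2π·8600 = 5.404e+04 rad/s.
Step 2 — Component impedances:
  R: Z = R = 362 Ω
  C: Z = 1/(jωC) = -j/(ω·C) = 0 - j19.42 Ω
Step 3 — Series combination: Z_total = R + C = 362 - j19.42 Ω = 362.5∠-3.1° Ω.
Step 4 — Source phasor: V = 75∠45.0° V = 53.03 + j53.03 V.
Step 5 — Ohm's law: I = V / Z_total = (53.03 + j53.03) / (362 - j19.42) = 0.1382 + j0.1539 A.
Step 6 — Convert to polar: |I| = 0.2069 A, ∠I = 48.1°.

I = 0.2069∠48.1° A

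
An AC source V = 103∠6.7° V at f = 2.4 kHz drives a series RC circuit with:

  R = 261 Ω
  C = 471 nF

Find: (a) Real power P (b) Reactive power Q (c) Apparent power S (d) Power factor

Step 1 — Angular frequency: ω = 2π·f = 2π·2400 = 1.508e+04 rad/s.
Step 2 — Component impedances:
  R: Z = R = 261 Ω
  C: Z = 1/(jωC) = -j/(ω·C) = 0 - j140.8 Ω
Step 3 — Series combination: Z_total = R + C = 261 - j140.8 Ω = 296.6∠-28.3° Ω.
Step 4 — Source phasor: V = 103∠6.7° V = 102.3 + j12.02 V.
Step 5 — Current: I = V / Z = 0.2844 + j0.1994 A = 0.3473∠35.0° A.
Step 6 — Complex power: S = V·I* = 31.49 - j16.98 VA.
Step 7 — Real power: P = Re(S) = 31.49 W.
Step 8 — Reactive power: Q = Im(S) = -16.98 VAR.
Step 9 — Apparent power: |S| = 35.77 VA.
Step 10 — Power factor: PF = P/|S| = 0.8801 (leading).

(a) P = 31.49 W  (b) Q = -16.98 VAR  (c) S = 35.77 VA  (d) PF = 0.8801 (leading)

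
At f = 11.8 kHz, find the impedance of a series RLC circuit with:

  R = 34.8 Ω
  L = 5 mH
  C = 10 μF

Step 1 — Angular frequency: ω = 2π·f = 2π·1.18e+04 = 7.414e+04 rad/s.
Step 2 — Component impedances:
  R: Z = R = 34.8 Ω
  L: Z = jωL = j·7.414e+04·0.005 = 0 + j370.7 Ω
  C: Z = 1/(jωC) = -j/(ω·C) = 0 - j1.349 Ω
Step 3 — Series combination: Z_total = R + L + C = 34.8 + j369.4 Ω = 371∠84.6° Ω.

Z = 34.8 + j369.4 Ω = 371∠84.6° Ω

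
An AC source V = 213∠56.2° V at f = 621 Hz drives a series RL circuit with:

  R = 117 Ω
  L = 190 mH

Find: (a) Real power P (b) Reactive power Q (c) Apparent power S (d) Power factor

Step 1 — Angular frequency: ω = 2π·f = 2π·621 = 3902 rad/s.
Step 2 — Component impedances:
  R: Z = R = 117 Ω
  L: Z = jωL = j·3902·0.19 = 0 + j741.4 Ω
Step 3 — Series combination: Z_total = R + L = 117 + j741.4 Ω = 750.5∠81.0° Ω.
Step 4 — Source phasor: V = 213∠56.2° V = 118.5 + j177 V.
Step 5 — Current: I = V / Z = 0.2576 - j0.1192 A = 0.2838∠-24.8° A.
Step 6 — Complex power: S = V·I* = 9.423 + j59.71 VA.
Step 7 — Real power: P = Re(S) = 9.423 W.
Step 8 — Reactive power: Q = Im(S) = 59.71 VAR.
Step 9 — Apparent power: |S| = 60.45 VA.
Step 10 — Power factor: PF = P/|S| = 0.1559 (lagging).

(a) P = 9.423 W  (b) Q = 59.71 VAR  (c) S = 60.45 VA  (d) PF = 0.1559 (lagging)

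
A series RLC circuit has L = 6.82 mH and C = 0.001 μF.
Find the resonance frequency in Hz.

Step 1 — Resonance condition Im(Z)=0 gives ω₀ = 1/√(LC).
Step 2 — ω₀ = 1/√(0.00682·1e-09) = 3.829e+05 rad/s.
Step 3 — f₀ = ω₀/(2π) = 6.094e+04 Hz.

f₀ = 6.094e+04 Hz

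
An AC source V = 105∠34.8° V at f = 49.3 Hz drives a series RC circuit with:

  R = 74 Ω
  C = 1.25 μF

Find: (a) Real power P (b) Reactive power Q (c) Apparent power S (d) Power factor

Step 1 — Angular frequency: ω = 2π·f = 2π·49.3 = 309.8 rad/s.
Step 2 — Component impedances:
  R: Z = R = 74 Ω
  C: Z = 1/(jωC) = -j/(ω·C) = 0 - j2583 Ω
Step 3 — Series combination: Z_total = R + C = 74 - j2583 Ω = 2584∠-88.4° Ω.
Step 4 — Source phasor: V = 105∠34.8° V = 86.22 + j59.92 V.
Step 5 — Current: I = V / Z = -0.02223 + j0.03402 A = 0.04064∠123.2° A.
Step 6 — Complex power: S = V·I* = 0.1222 - j4.265 VA.
Step 7 — Real power: P = Re(S) = 0.1222 W.
Step 8 — Reactive power: Q = Im(S) = -4.265 VAR.
Step 9 — Apparent power: |S| = 4.267 VA.
Step 10 — Power factor: PF = P/|S| = 0.02864 (leading).

(a) P = 0.1222 W  (b) Q = -4.265 VAR  (c) S = 4.267 VA  (d) PF = 0.02864 (leading)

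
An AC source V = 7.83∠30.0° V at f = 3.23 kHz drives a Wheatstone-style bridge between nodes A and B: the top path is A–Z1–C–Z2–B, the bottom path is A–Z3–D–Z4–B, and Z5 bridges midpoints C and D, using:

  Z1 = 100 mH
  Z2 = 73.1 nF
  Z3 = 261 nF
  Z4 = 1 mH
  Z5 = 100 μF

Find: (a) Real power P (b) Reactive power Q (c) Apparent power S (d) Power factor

Step 1 — Angular frequency: ω = 2π·f = 2π·3230 = 2.029e+04 rad/s.
Step 2 — Component impedances:
  Z1: Z = jωL = j·2.029e+04·0.1 = 0 + j2029 Ω
  Z2: Z = 1/(jωC) = -j/(ω·C) = 0 - j674.1 Ω
  Z3: Z = 1/(jωC) = -j/(ω·C) = 0 - j188.8 Ω
  Z4: Z = jωL = j·2.029e+04·0.001 = 0 + j20.29 Ω
  Z5: Z = 1/(jωC) = -j/(ω·C) = 0 - j0.4927 Ω
Step 3 — Bridge requires nodal analysis (the Z5 bridge couples midpoints C and D, so the two paths cannot be reduced to a simple series/parallel combination). Setting node B to ground and injecting 1 A at node A, the 3-node admittance system at A, C, D solves to V_A = Z_AB = 0 - j187.2 Ω = 187.2∠-90.0° Ω.
Step 4 — Source phasor: V = 7.83∠30.0° V = 6.781 + j3.915 V.
Step 5 — Current: I = V / Z = -0.02091 + j0.03622 A = 0.04182∠120.0° A.
Step 6 — Complex power: S = V·I* = 0 - j0.3275 VA.
Step 7 — Real power: P = Re(S) = 0 W.
Step 8 — Reactive power: Q = Im(S) = -0.3275 VAR.
Step 9 — Apparent power: |S| = 0.3275 VA.
Step 10 — Power factor: PF = P/|S| = 0 (leading).

(a) P = 0 W  (b) Q = -0.3275 VAR  (c) S = 0.3275 VA  (d) PF = 0 (leading)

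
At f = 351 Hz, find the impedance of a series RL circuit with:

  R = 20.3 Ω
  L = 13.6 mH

Step 1 — Angular frequency: ω = 2π·f = 2π·351 = 2205 rad/s.
Step 2 — Component impedances:
  R: Z = R = 20.3 Ω
  L: Z = jωL = j·2205·0.0136 = 0 + j29.99 Ω
Step 3 — Series combination: Z_total = R + L = 20.3 + j29.99 Ω = 36.22∠55.9° Ω.

Z = 20.3 + j29.99 Ω = 36.22∠55.9° Ω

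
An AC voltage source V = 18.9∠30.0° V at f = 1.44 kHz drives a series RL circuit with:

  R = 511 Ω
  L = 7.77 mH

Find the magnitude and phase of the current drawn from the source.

Step 1 — Angular frequency: ω = 2π·f = 2π·1440 = 9048 rad/s.
Step 2 — Component impedances:
  R: Z = R = 511 Ω
  L: Z = jωL = j·9048·0.00777 = 0 + j70.3 Ω
Step 3 — Series combination: Z_total = R + L = 511 + j70.3 Ω = 515.8∠7.8° Ω.
Step 4 — Source phasor: V = 18.9∠30.0° V = 16.37 + j9.45 V.
Step 5 — Ohm's law: I = V / Z_total = (16.37 + j9.45) / (511 + j70.3) = 0.03393 + j0.01382 A.
Step 6 — Convert to polar: |I| = 0.03664 A, ∠I = 22.2°.

I = 0.03664∠22.2° A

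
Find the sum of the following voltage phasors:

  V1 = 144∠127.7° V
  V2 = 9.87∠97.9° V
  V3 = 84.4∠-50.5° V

Step 1 — Convert each phasor to rectangular form:
  V1 = 144·(cos(127.7°) + j·sin(127.7°)) = -88.06 + j113.9 V
  V2 = 9.87·(cos(97.9°) + j·sin(97.9°)) = -1.357 + j9.776 V
  V3 = 84.4·(cos(-50.5°) + j·sin(-50.5°)) = 53.69 - j65.13 V
Step 2 — Sum components: V_total = -35.73 + j58.59 V.
Step 3 — Convert to polar: |V_total| = 68.62 V, ∠V_total = 121.4°.

V_total = 68.62∠121.4° V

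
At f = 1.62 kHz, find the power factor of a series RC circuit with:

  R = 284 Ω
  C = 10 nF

Step 1 — Angular frequency: ω = 2π·f = 2π·1620 = 1.018e+04 rad/s.
Step 2 — Component impedances:
  R: Z = R = 284 Ω
  C: Z = 1/(jωC) = -j/(ω·C) = 0 - j9824 Ω
Step 3 — Series combination: Z_total = R + C = 284 - j9824 Ω = 9828∠-88.3° Ω.
Step 4 — Power factor: PF = cos(φ) = Re(Z)/|Z| = 284/9828 = 0.0289.
Step 5 — Type: Im(Z) = -9824 ⇒ leading (phase φ = -88.3°).

PF = 0.0289 (leading, φ = -88.3°)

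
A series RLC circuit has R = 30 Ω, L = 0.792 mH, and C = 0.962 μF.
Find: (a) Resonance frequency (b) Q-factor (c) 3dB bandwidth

Step 1 — Resonance: ω₀ = 1/√(LC) = 1/√(0.000792·9.62e-07) = 3.623e+04 rad/s.
Step 2 — f₀ = ω₀/(2π) = 5766 Hz.
Step 3 — Series Q: Q = ω₀L/R = 3.623e+04·0.000792/30 = 0.9564.
Step 4 — Bandwidth: Δω = ω₀/Q = 3.788e+04 rad/s; BW = Δω/(2π) = 6029 Hz.

(a) f₀ = 5766 Hz  (b) Q = 0.9564  (c) BW = 6029 Hz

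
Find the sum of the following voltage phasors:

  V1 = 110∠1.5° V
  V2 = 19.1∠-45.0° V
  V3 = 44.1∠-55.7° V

Step 1 — Convert each phasor to rectangular form:
  V1 = 110·(cos(1.5°) + j·sin(1.5°)) = 110 + j2.879 V
  V2 = 19.1·(cos(-45.0°) + j·sin(-45.0°)) = 13.51 - j13.51 V
  V3 = 44.1·(cos(-55.7°) + j·sin(-55.7°)) = 24.85 - j36.43 V
Step 2 — Sum components: V_total = 148.3 - j47.06 V.
Step 3 — Convert to polar: |V_total| = 155.6 V, ∠V_total = -17.6°.

V_total = 155.6∠-17.6° V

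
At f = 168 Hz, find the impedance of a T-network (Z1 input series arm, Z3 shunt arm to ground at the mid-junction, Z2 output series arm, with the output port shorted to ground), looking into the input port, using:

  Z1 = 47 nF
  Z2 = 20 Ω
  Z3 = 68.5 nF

Step 1 — Angular frequency: ω = 2π·f = 2π·168 = 1056 rad/s.
Step 2 — Component impedances:
  Z1: Z = 1/(jωC) = -j/(ω·C) = 0 - j2.016e+04 Ω
  Z2: Z = R = 20 Ω
  Z3: Z = 1/(jωC) = -j/(ω·C) = 0 - j1.383e+04 Ω
Step 3 — With the output port shorted to ground, the output series arm Z2 runs from the junction to ground; the shunt arm Z3 also runs from the junction to ground. They appear in parallel: Z3 || Z2 = 20 - j0.02892 Ω.
Step 4 — Series with input arm Z1: Z_in = Z1 + (Z3 || Z2) = 20 - j2.016e+04 Ω = 2.016e+04∠-89.9° Ω.

Z = 20 - j2.016e+04 Ω = 2.016e+04∠-89.9° Ω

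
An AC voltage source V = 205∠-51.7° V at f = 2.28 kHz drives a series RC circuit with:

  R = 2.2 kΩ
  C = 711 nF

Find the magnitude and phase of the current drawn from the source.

Step 1 — Angular frequency: ω = 2π·f = 2π·2280 = 1.433e+04 rad/s.
Step 2 — Component impedances:
  R: Z = R = 2200 Ω
  C: Z = 1/(jωC) = -j/(ω·C) = 0 - j98.18 Ω
Step 3 — Series combination: Z_total = R + C = 2200 - j98.18 Ω = 2202∠-2.6° Ω.
Step 4 — Source phasor: V = 205∠-51.7° V = 127.1 - j160.9 V.
Step 5 — Ohm's law: I = V / Z_total = (127.1 - j160.9) / (2200 - j98.18) = 0.06089 - j0.07041 A.
Step 6 — Convert to polar: |I| = 0.09309 A, ∠I = -49.1°.

I = 0.09309∠-49.1° A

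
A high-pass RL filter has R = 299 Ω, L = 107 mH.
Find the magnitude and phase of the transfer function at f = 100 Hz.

Step 1 — Angular frequency: ω = 2π·100 = 628.3 rad/s.
Step 2 — Transfer function: H(jω) = jωL/(R + jωL).
Step 3 — Numerator jωL = j·67.23; denominator R + jωL = 299 + j67.23.
Step 4 — H = 0.04812 + j0.214.
Step 5 — Magnitude: |H| = 0.2194 (-13.2 dB); phase: φ = 77.3°.

|H| = 0.2194 (-13.2 dB), φ = 77.3°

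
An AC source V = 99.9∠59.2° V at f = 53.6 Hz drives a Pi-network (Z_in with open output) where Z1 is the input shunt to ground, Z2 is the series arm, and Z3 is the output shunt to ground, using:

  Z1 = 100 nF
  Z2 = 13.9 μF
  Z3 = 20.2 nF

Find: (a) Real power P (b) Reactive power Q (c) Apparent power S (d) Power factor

Step 1 — Angular frequency: ω = 2π·f = 2π·53.6 = 336.8 rad/s.
Step 2 — Component impedances:
  Z1: Z = 1/(jωC) = -j/(ω·C) = 0 - j2.969e+04 Ω
  Z2: Z = 1/(jωC) = -j/(ω·C) = 0 - j213.6 Ω
  Z3: Z = 1/(jωC) = -j/(ω·C) = 0 - j1.47e+05 Ω
Step 3 — With open output, the series arm Z2 and the output shunt Z3 appear in series to ground: Z2 + Z3 = 0 - j1.472e+05 Ω.
Step 4 — Parallel with input shunt Z1: Z_in = Z1 || (Z2 + Z3) = 0 - j2.471e+04 Ω = 2.471e+04∠-90.0° Ω.
Step 5 — Source phasor: V = 99.9∠59.2° V = 51.15 + j85.81 V.
Step 6 — Current: I = V / Z = -0.003473 + j0.00207 A = 0.004043∠149.2° A.
Step 7 — Complex power: S = V·I* = 0 - j0.4039 VA.
Step 8 — Real power: P = Re(S) = 0 W.
Step 9 — Reactive power: Q = Im(S) = -0.4039 VAR.
Step 10 — Apparent power: |S| = 0.4039 VA.
Step 11 — Power factor: PF = P/|S| = 0 (leading).

(a) P = 0 W  (b) Q = -0.4039 VAR  (c) S = 0.4039 VA  (d) PF = 0 (leading)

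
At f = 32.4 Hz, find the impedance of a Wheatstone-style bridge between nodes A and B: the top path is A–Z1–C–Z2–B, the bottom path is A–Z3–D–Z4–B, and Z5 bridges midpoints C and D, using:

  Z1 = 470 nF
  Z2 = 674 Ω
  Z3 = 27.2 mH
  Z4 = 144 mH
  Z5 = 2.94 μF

Step 1 — Angular frequency: ω = 2π·f = 2π·32.4 = 203.6 rad/s.
Step 2 — Component impedances:
  Z1: Z = 1/(jωC) = -j/(ω·C) = 0 - j1.045e+04 Ω
  Z2: Z = R = 674 Ω
  Z3: Z = jωL = j·203.6·0.0272 = 0 + j5.537 Ω
  Z4: Z = jωL = j·203.6·0.144 = 0 + j29.31 Ω
  Z5: Z = 1/(jωC) = -j/(ω·C) = 0 - j1671 Ω
Step 3 — Bridge requires nodal analysis (the Z5 bridge couples midpoints C and D, so the two paths cannot be reduced to a simple series/parallel combination). Setting node B to ground and injecting 1 A at node A, the 3-node admittance system at A, C, D solves to V_A = Z_AB = 0.2493 + j35.38 Ω = 35.38∠89.6° Ω.

Z = 0.2493 + j35.38 Ω = 35.38∠89.6° Ω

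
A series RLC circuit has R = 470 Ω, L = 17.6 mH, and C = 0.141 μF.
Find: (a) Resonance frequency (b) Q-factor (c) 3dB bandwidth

Step 1 — Resonance condition Im(Z)=0 gives ω₀ = 1/√(LC).
Step 2 — ω₀ = 1/√(0.0176·1.41e-07) = 2.007e+04 rad/s.
Step 3 — f₀ = ω₀/(2π) = 3195 Hz.
Step 4 — Series Q: Q = ω₀L/R = 2.007e+04·0.0176/470 = 0.7517.
Step 5 — 3dB bandwidth: Δω = ω₀/Q = 2.67e+04 rad/s; BW = Δω/(2π) = 4250 Hz.

(a) f₀ = 3195 Hz  (b) Q = 0.7517  (c) BW = 4250 Hz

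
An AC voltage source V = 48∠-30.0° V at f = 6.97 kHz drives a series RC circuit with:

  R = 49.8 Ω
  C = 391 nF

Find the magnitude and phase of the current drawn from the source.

Step 1 — Angular frequency: ω = 2π·f = 2π·6970 = 4.379e+04 rad/s.
Step 2 — Component impedances:
  R: Z = R = 49.8 Ω
  C: Z = 1/(jωC) = -j/(ω·C) = 0 - j58.4 Ω
Step 3 — Series combination: Z_total = R + C = 49.8 - j58.4 Ω = 76.75∠-49.5° Ω.
Step 4 — Source phasor: V = 48∠-30.0° V = 41.57 - j24 V.
Step 5 — Ohm's law: I = V / Z_total = (41.57 - j24) / (49.8 - j58.4) = 0.5894 + j0.2092 A.
Step 6 — Convert to polar: |I| = 0.6254 A, ∠I = 19.5°.

I = 0.6254∠19.5° A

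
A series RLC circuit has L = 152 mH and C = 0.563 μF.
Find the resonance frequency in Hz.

Step 1 — Resonance condition Im(Z)=0 gives ω₀ = 1/√(LC).
Step 2 — ω₀ = 1/√(0.152·5.63e-07) = 3418 rad/s.
Step 3 — f₀ = ω₀/(2π) = 544.1 Hz.

f₀ = 544.1 Hz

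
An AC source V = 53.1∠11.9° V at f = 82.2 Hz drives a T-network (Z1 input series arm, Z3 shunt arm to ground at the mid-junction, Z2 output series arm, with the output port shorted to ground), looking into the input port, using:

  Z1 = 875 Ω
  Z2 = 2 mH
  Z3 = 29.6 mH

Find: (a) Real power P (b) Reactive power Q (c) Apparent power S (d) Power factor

Step 1 — Angular frequency: ω = 2π·f = 2π·82.2 = 516.5 rad/s.
Step 2 — Component impedances:
  Z1: Z = R = 875 Ω
  Z2: Z = jωL = j·516.5·0.002 = 0 + j1.033 Ω
  Z3: Z = jωL = j·516.5·0.0296 = 0 + j15.29 Ω
Step 3 — With the output port shorted to ground, the output series arm Z2 runs from the junction to ground; the shunt arm Z3 also runs from the junction to ground. They appear in parallel: Z3 || Z2 = 0 + j0.9676 Ω.
Step 4 — Series with input arm Z1: Z_in = Z1 + (Z3 || Z2) = 875 + j0.9676 Ω = 875∠0.1° Ω.
Step 5 — Source phasor: V = 53.1∠11.9° V = 51.96 + j10.95 V.
Step 6 — Current: I = V / Z = 0.0594 + j0.01245 A = 0.06069∠11.8° A.
Step 7 — Complex power: S = V·I* = 3.222 + j0.003563 VA.
Step 8 — Real power: P = Re(S) = 3.222 W.
Step 9 — Reactive power: Q = Im(S) = 0.003563 VAR.
Step 10 — Apparent power: |S| = 3.222 VA.
Step 11 — Power factor: PF = P/|S| = 1 (lagging).

(a) P = 3.222 W  (b) Q = 0.003563 VAR  (c) S = 3.222 VA  (d) PF = 1 (lagging)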